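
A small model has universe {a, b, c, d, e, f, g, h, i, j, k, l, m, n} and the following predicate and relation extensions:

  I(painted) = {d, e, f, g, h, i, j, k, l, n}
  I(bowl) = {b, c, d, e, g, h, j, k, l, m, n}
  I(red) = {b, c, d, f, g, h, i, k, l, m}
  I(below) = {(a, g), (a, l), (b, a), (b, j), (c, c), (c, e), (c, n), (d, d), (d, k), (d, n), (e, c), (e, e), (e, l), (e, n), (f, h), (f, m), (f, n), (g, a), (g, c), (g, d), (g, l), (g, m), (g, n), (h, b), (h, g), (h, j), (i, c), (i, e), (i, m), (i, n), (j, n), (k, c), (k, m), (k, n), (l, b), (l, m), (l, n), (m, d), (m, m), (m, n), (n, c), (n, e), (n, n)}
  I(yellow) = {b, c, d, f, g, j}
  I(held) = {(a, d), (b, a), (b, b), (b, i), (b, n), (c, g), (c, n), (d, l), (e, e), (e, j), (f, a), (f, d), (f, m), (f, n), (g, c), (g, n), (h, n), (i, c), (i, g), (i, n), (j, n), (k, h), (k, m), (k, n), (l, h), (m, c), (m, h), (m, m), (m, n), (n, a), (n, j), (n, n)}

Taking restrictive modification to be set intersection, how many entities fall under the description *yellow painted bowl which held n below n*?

⟦which held n⟧ = {x : ⟨x, n⟩ ∈ ⟦held⟧} = {b, c, f, g, h, i, j, k, m, n}
⟦below n⟧ = {x : ⟨x, n⟩ ∈ ⟦below⟧} = {c, d, e, f, g, i, j, k, l, m, n}
⟦bowl⟧ = {b, c, d, e, g, h, j, k, l, m, n}
… ∩ ⟦which held n⟧ = {b, c, d, e, g, h, j, k, l, m, n} ∩ {b, c, f, g, h, i, j, k, m, n} = {b, c, g, h, j, k, m, n}
… ∩ ⟦below n⟧ = {b, c, g, h, j, k, m, n} ∩ {c, d, e, f, g, i, j, k, l, m, n} = {c, g, j, k, m, n}
… ∩ ⟦yellow⟧ = {c, g, j, k, m, n} ∩ {b, c, d, f, g, j} = {c, g, j}
… ∩ ⟦painted⟧ = {c, g, j} ∩ {d, e, f, g, h, i, j, k, l, n} = {g, j}
⟦yellow painted bowl which held n below n⟧ = {g, j}, so the cardinality is 2.

2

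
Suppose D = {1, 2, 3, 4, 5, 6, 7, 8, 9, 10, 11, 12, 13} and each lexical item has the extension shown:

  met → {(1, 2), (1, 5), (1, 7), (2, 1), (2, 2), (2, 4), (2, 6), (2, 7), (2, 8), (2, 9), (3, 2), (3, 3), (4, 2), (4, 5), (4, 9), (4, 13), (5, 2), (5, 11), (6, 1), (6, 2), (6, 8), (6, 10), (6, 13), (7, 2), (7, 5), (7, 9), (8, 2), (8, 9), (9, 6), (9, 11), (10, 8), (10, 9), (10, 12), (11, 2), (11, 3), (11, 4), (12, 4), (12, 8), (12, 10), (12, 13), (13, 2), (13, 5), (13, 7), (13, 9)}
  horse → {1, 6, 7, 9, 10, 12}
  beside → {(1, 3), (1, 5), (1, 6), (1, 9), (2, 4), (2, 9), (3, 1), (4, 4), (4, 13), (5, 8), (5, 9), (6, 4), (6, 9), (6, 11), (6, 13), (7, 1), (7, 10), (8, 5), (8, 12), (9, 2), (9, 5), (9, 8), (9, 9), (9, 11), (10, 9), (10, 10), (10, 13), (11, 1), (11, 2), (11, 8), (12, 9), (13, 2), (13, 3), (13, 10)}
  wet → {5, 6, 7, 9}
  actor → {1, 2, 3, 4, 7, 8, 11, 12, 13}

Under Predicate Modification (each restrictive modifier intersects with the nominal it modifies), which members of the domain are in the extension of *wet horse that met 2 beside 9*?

{6}

⟦that met 2⟧ = {x : ⟨x, 2⟩ ∈ ⟦met⟧} = {1, 2, 3, 4, 5, 6, 7, 8, 11, 13}
⟦beside 9⟧ = {x : ⟨x, 9⟩ ∈ ⟦beside⟧} = {1, 2, 5, 6, 9, 10, 12}
⟦horse⟧ = {1, 6, 7, 9, 10, 12}
… ∩ ⟦that met 2⟧ = {1, 6, 7, 9, 10, 12} ∩ {1, 2, 3, 4, 5, 6, 7, 8, 11, 13} = {1, 6, 7}
… ∩ ⟦beside 9⟧ = {1, 6, 7} ∩ {1, 2, 5, 6, 9, 10, 12} = {1, 6}
… ∩ ⟦wet⟧ = {1, 6} ∩ {5, 6, 7, 9} = {6}
So ⟦wet horse that met 2 beside 9⟧ = {6}.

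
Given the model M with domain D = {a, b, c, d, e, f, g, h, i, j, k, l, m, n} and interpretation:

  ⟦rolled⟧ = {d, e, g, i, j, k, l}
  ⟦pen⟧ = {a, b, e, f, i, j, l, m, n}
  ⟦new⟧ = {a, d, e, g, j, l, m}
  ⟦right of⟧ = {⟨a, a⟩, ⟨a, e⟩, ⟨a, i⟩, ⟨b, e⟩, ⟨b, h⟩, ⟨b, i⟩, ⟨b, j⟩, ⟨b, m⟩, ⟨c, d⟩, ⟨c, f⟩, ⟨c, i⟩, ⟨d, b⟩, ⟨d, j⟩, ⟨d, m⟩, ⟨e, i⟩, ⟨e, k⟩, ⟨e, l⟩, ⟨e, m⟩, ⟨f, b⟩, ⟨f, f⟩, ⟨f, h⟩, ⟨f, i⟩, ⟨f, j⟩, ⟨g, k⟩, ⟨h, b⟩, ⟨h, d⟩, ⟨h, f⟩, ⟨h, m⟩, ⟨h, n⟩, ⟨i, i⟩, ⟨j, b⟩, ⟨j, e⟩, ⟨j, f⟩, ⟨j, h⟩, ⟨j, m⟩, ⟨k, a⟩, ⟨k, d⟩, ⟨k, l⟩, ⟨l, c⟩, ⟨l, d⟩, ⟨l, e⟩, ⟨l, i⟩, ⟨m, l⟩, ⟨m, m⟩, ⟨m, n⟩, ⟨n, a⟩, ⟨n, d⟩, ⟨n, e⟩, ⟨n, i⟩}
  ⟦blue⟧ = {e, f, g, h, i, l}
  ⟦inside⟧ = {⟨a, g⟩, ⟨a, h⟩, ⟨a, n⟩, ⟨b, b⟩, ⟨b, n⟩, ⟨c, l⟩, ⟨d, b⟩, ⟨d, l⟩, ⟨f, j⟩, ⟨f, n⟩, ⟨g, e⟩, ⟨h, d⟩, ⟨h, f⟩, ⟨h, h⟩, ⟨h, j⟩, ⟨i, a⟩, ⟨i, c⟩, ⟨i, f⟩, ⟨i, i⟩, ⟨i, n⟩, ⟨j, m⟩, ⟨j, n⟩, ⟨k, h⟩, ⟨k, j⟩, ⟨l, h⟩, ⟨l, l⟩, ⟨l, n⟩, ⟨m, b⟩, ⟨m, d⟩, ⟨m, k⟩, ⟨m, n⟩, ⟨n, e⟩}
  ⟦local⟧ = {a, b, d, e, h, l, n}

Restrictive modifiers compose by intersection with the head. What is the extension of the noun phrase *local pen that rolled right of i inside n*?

{l}

⟦that rolled⟧ = ⟦rolled⟧ = {d, e, g, i, j, k, l}
⟦right of i⟧ = {x : ⟨x, i⟩ ∈ ⟦right of⟧} = {a, b, c, e, f, i, l, n}
⟦inside n⟧ = {x : ⟨x, n⟩ ∈ ⟦inside⟧} = {a, b, f, i, j, l, m}
⟦pen⟧ = {a, b, e, f, i, j, l, m, n}
… ∩ ⟦that rolled⟧ = {a, b, e, f, i, j, l, m, n} ∩ {d, e, g, i, j, k, l} = {e, i, j, l}
… ∩ ⟦right of i⟧ = {e, i, j, l} ∩ {a, b, c, e, f, i, l, n} = {e, i, l}
… ∩ ⟦inside n⟧ = {e, i, l} ∩ {a, b, f, i, j, l, m} = {i, l}
… ∩ ⟦local⟧ = {i, l} ∩ {a, b, d, e, h, l, n} = {l}
So ⟦local pen that rolled right of i inside n⟧ = {l}.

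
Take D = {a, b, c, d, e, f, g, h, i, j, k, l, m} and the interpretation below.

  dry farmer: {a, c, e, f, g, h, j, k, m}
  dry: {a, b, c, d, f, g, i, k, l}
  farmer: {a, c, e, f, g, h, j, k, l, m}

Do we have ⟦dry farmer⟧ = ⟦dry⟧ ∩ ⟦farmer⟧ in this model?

⟦dry⟧ ∩ ⟦farmer⟧ = {a, b, c, d, f, g, i, k, l} ∩ {a, c, e, f, g, h, j, k, l, m} = {a, c, f, g, k, l}
Observed ⟦dry farmer⟧ = {a, c, e, f, g, h, j, k, m}.
These differ, so the modifier is not intersective in this model.

no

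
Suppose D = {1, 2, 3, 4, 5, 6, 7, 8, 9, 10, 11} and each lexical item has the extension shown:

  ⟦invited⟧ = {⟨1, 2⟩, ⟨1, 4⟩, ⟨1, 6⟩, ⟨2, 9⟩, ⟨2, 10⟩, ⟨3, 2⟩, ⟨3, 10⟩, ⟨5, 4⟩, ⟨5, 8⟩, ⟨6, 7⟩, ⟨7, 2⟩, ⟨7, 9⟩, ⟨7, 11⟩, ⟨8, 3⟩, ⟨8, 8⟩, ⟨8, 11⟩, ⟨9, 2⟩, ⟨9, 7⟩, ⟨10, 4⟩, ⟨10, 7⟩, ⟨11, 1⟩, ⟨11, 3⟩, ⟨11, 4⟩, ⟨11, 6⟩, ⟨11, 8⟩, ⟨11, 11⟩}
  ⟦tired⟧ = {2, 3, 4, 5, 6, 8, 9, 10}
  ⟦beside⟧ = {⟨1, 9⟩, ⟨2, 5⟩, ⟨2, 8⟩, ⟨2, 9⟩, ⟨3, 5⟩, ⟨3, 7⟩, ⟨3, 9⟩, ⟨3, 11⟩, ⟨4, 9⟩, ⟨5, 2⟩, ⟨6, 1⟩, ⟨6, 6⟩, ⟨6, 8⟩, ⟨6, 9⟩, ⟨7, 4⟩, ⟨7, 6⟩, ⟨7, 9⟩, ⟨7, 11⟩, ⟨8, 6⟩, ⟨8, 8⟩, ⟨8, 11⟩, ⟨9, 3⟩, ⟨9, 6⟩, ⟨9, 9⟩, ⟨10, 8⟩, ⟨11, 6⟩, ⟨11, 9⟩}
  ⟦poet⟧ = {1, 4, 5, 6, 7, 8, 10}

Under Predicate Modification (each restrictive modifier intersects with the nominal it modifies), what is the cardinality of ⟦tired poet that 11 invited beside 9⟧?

2

⟦that 11 invited⟧ = {x : ⟨11, x⟩ ∈ ⟦invited⟧} = {1, 3, 4, 6, 8, 11}
⟦beside 9⟧ = {x : ⟨x, 9⟩ ∈ ⟦beside⟧} = {1, 2, 3, 4, 6, 7, 9, 11}
⟦poet⟧ = {1, 4, 5, 6, 7, 8, 10}
… ∩ ⟦that 11 invited⟧ = {1, 4, 5, 6, 7, 8, 10} ∩ {1, 3, 4, 6, 8, 11} = {1, 4, 6, 8}
… ∩ ⟦beside 9⟧ = {1, 4, 6, 8} ∩ {1, 2, 3, 4, 6, 7, 9, 11} = {1, 4, 6}
… ∩ ⟦tired⟧ = {1, 4, 6} ∩ {2, 3, 4, 5, 6, 8, 9, 10} = {4, 6}
⟦tired poet that 11 invited beside 9⟧ = {4, 6}, so the cardinality is 2.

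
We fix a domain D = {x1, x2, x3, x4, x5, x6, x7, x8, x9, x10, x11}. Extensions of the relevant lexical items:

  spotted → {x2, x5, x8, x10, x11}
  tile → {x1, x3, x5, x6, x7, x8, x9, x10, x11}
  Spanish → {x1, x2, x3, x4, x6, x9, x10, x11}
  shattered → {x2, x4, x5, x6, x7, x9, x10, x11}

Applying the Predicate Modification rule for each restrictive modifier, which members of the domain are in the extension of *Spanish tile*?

{x1, x3, x6, x9, x10, x11}

⟦tile⟧ = {x1, x3, x5, x6, x7, x8, x9, x10, x11}
… ∩ ⟦Spanish⟧ = {x1, x3, x5, x6, x7, x8, x9, x10, x11} ∩ {x1, x2, x3, x4, x6, x9, x10, x11} = {x1, x3, x6, x9, x10, x11}
So ⟦Spanish tile⟧ = {x1, x3, x6, x9, x10, x11}.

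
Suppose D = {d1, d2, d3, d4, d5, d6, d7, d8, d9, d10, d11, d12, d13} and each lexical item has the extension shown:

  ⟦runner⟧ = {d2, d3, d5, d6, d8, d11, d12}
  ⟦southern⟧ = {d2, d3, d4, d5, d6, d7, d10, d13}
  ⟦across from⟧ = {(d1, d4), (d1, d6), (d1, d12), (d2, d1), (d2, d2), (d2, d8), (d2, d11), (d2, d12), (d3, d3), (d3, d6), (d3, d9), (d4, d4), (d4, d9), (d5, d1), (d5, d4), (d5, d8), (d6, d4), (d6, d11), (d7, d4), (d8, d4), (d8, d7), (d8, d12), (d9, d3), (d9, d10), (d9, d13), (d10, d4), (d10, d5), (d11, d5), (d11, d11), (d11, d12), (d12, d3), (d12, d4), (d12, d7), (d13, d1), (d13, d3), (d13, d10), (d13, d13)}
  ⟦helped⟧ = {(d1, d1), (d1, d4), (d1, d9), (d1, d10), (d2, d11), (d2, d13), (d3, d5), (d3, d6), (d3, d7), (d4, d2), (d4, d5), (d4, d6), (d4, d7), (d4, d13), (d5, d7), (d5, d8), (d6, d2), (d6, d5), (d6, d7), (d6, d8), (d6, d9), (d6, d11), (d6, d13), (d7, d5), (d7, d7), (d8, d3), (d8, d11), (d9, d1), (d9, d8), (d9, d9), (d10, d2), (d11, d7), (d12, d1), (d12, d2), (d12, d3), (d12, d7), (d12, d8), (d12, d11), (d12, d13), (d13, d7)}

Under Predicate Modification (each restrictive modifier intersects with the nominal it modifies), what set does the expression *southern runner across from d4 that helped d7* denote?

⟦across from d4⟧ = {x : ⟨x, d4⟩ ∈ ⟦across from⟧} = {d1, d4, d5, d6, d7, d8, d10, d12}
⟦that helped d7⟧ = {x : ⟨x, d7⟩ ∈ ⟦helped⟧} = {d3, d4, d5, d6, d7, d11, d12, d13}
⟦runner⟧ = {d2, d3, d5, d6, d8, d11, d12}
… ∩ ⟦across from d4⟧ = {d2, d3, d5, d6, d8, d11, d12} ∩ {d1, d4, d5, d6, d7, d8, d10, d12} = {d5, d6, d8, d12}
… ∩ ⟦that helped d7⟧ = {d5, d6, d8, d12} ∩ {d3, d4, d5, d6, d7, d11, d12, d13} = {d5, d6, d12}
… ∩ ⟦southern⟧ = {d5, d6, d12} ∩ {d2, d3, d4, d5, d6, d7, d10, d13} = {d5, d6}
So ⟦southern runner across from d4 that helped d7⟧ = {d5, d6}.

{d5, d6}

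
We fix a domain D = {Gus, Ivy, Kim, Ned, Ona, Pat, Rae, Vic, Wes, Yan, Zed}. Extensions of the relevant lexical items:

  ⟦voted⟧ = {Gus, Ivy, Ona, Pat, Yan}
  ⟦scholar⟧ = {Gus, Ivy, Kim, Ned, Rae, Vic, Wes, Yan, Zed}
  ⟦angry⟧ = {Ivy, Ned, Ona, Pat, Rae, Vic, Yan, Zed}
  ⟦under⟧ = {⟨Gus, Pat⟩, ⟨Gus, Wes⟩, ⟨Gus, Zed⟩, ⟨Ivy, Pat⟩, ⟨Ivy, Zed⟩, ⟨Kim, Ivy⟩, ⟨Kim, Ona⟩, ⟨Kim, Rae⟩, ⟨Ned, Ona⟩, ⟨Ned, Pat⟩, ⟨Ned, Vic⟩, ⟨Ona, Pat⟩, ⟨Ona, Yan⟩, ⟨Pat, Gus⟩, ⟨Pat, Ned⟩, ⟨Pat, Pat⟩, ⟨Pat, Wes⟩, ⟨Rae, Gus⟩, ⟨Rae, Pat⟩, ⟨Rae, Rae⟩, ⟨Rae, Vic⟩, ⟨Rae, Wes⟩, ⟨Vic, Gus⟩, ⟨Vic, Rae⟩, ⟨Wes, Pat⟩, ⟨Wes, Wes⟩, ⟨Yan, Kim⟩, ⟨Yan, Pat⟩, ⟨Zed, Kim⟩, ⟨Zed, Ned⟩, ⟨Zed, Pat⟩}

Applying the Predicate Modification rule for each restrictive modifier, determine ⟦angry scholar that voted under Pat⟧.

⟦that voted⟧ = ⟦voted⟧ = {Gus, Ivy, Ona, Pat, Yan}
⟦under Pat⟧ = {x : ⟨x, Pat⟩ ∈ ⟦under⟧} = {Gus, Ivy, Ned, Ona, Pat, Rae, Wes, Yan, Zed}
⟦scholar⟧ = {Gus, Ivy, Kim, Ned, Rae, Vic, Wes, Yan, Zed}
… ∩ ⟦that voted⟧ = {Gus, Ivy, Kim, Ned, Rae, Vic, Wes, Yan, Zed} ∩ {Gus, Ivy, Ona, Pat, Yan} = {Gus, Ivy, Yan}
… ∩ ⟦under Pat⟧ = {Gus, Ivy, Yan} ∩ {Gus, Ivy, Ned, Ona, Pat, Rae, Wes, Yan, Zed} = {Gus, Ivy, Yan}
… ∩ ⟦angry⟧ = {Gus, Ivy, Yan} ∩ {Ivy, Ned, Ona, Pat, Rae, Vic, Yan, Zed} = {Ivy, Yan}
So ⟦angry scholar that voted under Pat⟧ = {Ivy, Yan}.

{Ivy, Yan}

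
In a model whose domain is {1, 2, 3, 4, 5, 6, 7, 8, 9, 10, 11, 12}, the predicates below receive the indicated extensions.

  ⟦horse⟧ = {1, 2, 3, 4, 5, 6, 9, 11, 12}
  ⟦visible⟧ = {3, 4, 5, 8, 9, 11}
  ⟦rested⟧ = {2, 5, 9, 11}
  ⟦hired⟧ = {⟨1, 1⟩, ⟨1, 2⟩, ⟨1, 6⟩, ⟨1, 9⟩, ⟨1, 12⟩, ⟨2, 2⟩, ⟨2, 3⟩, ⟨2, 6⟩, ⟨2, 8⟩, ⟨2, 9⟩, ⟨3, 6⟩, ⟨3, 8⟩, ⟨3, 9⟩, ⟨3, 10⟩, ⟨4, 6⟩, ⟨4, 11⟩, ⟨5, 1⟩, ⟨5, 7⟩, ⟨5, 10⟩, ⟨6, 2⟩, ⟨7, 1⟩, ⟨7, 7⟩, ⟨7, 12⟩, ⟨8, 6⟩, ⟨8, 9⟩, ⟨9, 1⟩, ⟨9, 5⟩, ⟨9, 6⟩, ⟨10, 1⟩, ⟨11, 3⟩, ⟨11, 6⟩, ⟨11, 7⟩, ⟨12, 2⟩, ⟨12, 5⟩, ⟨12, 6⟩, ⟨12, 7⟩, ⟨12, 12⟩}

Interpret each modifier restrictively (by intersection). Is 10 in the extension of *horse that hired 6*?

⟦that hired 6⟧ = {x : ⟨x, 6⟩ ∈ ⟦hired⟧} = {1, 2, 3, 4, 8, 9, 11, 12}
⟦horse⟧ = {1, 2, 3, 4, 5, 6, 9, 11, 12}
… ∩ ⟦that hired 6⟧ = {1, 2, 3, 4, 5, 6, 9, 11, 12} ∩ {1, 2, 3, 4, 8, 9, 11, 12} = {1, 2, 3, 4, 9, 11, 12}
⟦horse that hired 6⟧ = {1, 2, 3, 4, 9, 11, 12}; 10 ∉ this set.

no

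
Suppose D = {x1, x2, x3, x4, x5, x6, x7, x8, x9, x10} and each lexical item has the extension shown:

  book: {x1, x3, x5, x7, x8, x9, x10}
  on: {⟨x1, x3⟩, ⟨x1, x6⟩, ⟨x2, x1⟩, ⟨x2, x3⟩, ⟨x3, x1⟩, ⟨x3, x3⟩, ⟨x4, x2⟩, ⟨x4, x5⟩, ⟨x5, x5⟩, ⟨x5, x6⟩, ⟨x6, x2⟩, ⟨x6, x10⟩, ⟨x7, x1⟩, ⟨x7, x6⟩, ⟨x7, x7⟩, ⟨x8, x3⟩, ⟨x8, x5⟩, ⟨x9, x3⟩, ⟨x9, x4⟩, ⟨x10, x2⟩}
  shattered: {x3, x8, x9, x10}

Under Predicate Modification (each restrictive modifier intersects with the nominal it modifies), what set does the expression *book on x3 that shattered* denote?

{x3, x8, x9}

⟦on x3⟧ = {x : ⟨x, x3⟩ ∈ ⟦on⟧} = {x1, x2, x3, x8, x9}
⟦that shattered⟧ = ⟦shattered⟧ = {x3, x8, x9, x10}
⟦book⟧ = {x1, x3, x5, x7, x8, x9, x10}
… ∩ ⟦on x3⟧ = {x1, x3, x5, x7, x8, x9, x10} ∩ {x1, x2, x3, x8, x9} = {x1, x3, x8, x9}
… ∩ ⟦that shattered⟧ = {x1, x3, x8, x9} ∩ {x3, x8, x9, x10} = {x3, x8, x9}
So ⟦book on x3 that shattered⟧ = {x3, x8, x9}.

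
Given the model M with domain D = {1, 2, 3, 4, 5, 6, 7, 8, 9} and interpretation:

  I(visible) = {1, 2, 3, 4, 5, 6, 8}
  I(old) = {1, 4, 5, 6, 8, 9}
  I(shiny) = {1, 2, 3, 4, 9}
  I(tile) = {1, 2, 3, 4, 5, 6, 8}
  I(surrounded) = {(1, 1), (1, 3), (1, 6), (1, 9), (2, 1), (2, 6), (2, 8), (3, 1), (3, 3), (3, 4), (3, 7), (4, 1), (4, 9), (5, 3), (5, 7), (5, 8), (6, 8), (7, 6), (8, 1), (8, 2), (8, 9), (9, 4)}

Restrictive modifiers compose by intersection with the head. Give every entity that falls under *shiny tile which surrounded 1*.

⟦which surrounded 1⟧ = {x : ⟨x, 1⟩ ∈ ⟦surrounded⟧} = {1, 2, 3, 4, 8}
⟦tile⟧ = {1, 2, 3, 4, 5, 6, 8}
… ∩ ⟦which surrounded 1⟧ = {1, 2, 3, 4, 5, 6, 8} ∩ {1, 2, 3, 4, 8} = {1, 2, 3, 4, 8}
… ∩ ⟦shiny⟧ = {1, 2, 3, 4, 8} ∩ {1, 2, 3, 4, 9} = {1, 2, 3, 4}
So ⟦shiny tile which surrounded 1⟧ = {1, 2, 3, 4}.

{1, 2, 3, 4}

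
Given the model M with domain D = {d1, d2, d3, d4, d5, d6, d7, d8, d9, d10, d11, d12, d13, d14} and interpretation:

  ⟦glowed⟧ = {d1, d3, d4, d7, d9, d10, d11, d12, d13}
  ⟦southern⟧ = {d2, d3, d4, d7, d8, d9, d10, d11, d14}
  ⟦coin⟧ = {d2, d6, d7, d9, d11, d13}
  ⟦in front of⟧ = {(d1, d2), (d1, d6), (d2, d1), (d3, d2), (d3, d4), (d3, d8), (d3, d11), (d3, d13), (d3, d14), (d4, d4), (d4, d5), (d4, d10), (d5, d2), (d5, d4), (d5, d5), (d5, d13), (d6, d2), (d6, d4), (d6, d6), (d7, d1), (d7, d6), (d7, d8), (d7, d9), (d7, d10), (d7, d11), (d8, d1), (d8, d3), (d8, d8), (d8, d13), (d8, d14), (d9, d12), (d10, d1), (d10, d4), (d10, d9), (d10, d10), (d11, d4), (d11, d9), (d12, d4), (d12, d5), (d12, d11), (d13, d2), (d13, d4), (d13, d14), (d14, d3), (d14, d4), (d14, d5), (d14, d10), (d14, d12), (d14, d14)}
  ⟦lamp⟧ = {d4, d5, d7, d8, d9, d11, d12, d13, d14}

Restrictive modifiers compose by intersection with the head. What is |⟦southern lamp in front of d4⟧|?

⟦in front of d4⟧ = {x : ⟨x, d4⟩ ∈ ⟦in front of⟧} = {d3, d4, d5, d6, d10, d11, d12, d13, d14}
⟦lamp⟧ = {d4, d5, d7, d8, d9, d11, d12, d13, d14}
… ∩ ⟦in front of d4⟧ = {d4, d5, d7, d8, d9, d11, d12, d13, d14} ∩ {d3, d4, d5, d6, d10, d11, d12, d13, d14} = {d4, d5, d11, d12, d13, d14}
… ∩ ⟦southern⟧ = {d4, d5, d11, d12, d13, d14} ∩ {d2, d3, d4, d7, d8, d9, d10, d11, d14} = {d4, d11, d14}
⟦southern lamp in front of d4⟧ = {d4, d11, d14}, so the cardinality is 3.

3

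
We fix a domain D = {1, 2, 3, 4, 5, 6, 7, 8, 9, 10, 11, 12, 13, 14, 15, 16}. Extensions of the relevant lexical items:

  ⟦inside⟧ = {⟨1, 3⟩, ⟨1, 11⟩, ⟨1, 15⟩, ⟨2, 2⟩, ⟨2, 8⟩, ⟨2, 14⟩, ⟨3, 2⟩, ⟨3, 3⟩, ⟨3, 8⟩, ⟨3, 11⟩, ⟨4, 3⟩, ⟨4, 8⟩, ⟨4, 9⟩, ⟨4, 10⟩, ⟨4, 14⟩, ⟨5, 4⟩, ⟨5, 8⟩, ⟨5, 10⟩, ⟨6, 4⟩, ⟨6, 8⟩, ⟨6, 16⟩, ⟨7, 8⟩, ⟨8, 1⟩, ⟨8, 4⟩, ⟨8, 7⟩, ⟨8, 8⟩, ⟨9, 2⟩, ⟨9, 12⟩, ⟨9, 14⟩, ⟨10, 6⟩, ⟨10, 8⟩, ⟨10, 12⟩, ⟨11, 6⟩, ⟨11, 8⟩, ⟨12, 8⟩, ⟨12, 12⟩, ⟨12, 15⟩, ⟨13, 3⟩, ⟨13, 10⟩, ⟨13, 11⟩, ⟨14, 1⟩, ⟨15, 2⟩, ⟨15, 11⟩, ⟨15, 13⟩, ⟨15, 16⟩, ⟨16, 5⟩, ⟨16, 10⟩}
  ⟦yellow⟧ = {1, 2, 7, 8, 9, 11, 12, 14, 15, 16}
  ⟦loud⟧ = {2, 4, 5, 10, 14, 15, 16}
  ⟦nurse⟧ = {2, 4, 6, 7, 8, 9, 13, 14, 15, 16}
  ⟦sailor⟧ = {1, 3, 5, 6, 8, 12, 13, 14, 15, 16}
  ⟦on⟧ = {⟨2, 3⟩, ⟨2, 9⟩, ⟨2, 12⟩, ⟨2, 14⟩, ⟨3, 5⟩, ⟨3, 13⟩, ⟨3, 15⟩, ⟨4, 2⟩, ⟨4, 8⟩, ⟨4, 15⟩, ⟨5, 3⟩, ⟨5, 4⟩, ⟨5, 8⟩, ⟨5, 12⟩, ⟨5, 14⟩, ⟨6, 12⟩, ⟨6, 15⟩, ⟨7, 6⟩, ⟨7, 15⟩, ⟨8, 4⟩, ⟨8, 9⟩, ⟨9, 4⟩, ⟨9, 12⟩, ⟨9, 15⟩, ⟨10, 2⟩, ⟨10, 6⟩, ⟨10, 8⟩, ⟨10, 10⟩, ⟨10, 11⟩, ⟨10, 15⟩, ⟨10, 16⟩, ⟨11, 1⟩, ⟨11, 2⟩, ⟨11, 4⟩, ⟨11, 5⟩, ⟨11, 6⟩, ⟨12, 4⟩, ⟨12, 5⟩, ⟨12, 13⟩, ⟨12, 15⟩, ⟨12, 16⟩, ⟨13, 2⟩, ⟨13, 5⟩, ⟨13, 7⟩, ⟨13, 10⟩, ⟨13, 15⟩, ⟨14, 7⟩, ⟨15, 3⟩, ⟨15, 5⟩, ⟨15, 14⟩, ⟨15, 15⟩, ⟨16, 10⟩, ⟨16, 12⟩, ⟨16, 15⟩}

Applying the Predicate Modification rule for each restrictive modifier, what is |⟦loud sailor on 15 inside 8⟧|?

0

⟦on 15⟧ = {x : ⟨x, 15⟩ ∈ ⟦on⟧} = {3, 4, 6, 7, 9, 10, 12, 13, 15, 16}
⟦inside 8⟧ = {x : ⟨x, 8⟩ ∈ ⟦inside⟧} = {2, 3, 4, 5, 6, 7, 8, 10, 11, 12}
⟦sailor⟧ = {1, 3, 5, 6, 8, 12, 13, 14, 15, 16}
… ∩ ⟦on 15⟧ = {1, 3, 5, 6, 8, 12, 13, 14, 15, 16} ∩ {3, 4, 6, 7, 9, 10, 12, 13, 15, 16} = {3, 6, 12, 13, 15, 16}
… ∩ ⟦inside 8⟧ = {3, 6, 12, 13, 15, 16} ∩ {2, 3, 4, 5, 6, 7, 8, 10, 11, 12} = {3, 6, 12}
… ∩ ⟦loud⟧ = {3, 6, 12} ∩ {2, 4, 5, 10, 14, 15, 16} = ∅
⟦loud sailor on 15 inside 8⟧ = ∅, so the cardinality is 0.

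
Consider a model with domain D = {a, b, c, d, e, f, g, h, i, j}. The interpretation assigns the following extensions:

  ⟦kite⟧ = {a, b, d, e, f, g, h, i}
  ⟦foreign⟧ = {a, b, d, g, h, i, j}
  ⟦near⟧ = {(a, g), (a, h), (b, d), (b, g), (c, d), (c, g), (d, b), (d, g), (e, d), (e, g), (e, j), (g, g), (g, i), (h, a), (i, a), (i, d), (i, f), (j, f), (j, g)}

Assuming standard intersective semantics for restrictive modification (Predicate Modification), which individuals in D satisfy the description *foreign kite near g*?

⟦near g⟧ = {x : ⟨x, g⟩ ∈ ⟦near⟧} = {a, b, c, d, e, g, j}
⟦kite⟧ = {a, b, d, e, f, g, h, i}
… ∩ ⟦near g⟧ = {a, b, d, e, f, g, h, i} ∩ {a, b, c, d, e, g, j} = {a, b, d, e, g}
… ∩ ⟦foreign⟧ = {a, b, d, e, g} ∩ {a, b, d, g, h, i, j} = {a, b, d, g}
So ⟦foreign kite near g⟧ = {a, b, d, g}.

{a, b, d, g}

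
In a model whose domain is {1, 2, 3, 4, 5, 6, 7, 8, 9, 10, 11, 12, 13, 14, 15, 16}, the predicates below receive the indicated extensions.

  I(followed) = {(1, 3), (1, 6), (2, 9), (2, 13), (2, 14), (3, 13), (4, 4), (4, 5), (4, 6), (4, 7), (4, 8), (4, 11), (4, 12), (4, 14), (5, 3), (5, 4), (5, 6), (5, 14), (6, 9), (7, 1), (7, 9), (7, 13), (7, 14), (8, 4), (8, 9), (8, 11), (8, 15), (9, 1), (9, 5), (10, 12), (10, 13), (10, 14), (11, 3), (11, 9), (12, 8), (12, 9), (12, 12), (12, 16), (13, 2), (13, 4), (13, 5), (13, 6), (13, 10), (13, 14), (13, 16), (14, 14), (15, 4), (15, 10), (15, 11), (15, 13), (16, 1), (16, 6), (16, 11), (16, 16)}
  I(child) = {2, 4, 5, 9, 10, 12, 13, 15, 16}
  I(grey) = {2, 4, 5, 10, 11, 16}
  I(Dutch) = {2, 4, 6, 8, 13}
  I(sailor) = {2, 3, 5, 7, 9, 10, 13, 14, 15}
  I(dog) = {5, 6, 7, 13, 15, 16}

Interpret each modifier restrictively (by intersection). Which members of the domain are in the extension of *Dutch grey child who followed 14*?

{2, 4}

⟦who followed 14⟧ = {x : ⟨x, 14⟩ ∈ ⟦followed⟧} = {2, 4, 5, 7, 10, 13, 14}
⟦child⟧ = {2, 4, 5, 9, 10, 12, 13, 15, 16}
… ∩ ⟦who followed 14⟧ = {2, 4, 5, 9, 10, 12, 13, 15, 16} ∩ {2, 4, 5, 7, 10, 13, 14} = {2, 4, 5, 10, 13}
… ∩ ⟦Dutch⟧ = {2, 4, 5, 10, 13} ∩ {2, 4, 6, 8, 13} = {2, 4, 13}
… ∩ ⟦grey⟧ = {2, 4, 13} ∩ {2, 4, 5, 10, 11, 16} = {2, 4}
So ⟦Dutch grey child who followed 14⟧ = {2, 4}.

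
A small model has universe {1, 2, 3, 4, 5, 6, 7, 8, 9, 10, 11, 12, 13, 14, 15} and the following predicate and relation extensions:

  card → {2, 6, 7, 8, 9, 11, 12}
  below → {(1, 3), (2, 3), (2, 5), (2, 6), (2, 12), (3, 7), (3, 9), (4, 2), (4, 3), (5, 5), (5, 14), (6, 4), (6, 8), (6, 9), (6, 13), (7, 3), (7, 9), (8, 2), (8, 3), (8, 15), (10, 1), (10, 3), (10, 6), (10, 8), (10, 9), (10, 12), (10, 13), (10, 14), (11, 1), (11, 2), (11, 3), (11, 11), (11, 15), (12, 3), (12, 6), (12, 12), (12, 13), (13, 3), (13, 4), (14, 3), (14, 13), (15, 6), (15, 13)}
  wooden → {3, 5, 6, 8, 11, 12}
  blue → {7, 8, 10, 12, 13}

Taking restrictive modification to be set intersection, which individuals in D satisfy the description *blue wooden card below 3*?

{8, 12}

⟦below 3⟧ = {x : ⟨x, 3⟩ ∈ ⟦below⟧} = {1, 2, 4, 7, 8, 10, 11, 12, 13, 14}
⟦card⟧ = {2, 6, 7, 8, 9, 11, 12}
… ∩ ⟦below 3⟧ = {2, 6, 7, 8, 9, 11, 12} ∩ {1, 2, 4, 7, 8, 10, 11, 12, 13, 14} = {2, 7, 8, 11, 12}
… ∩ ⟦blue⟧ = {2, 7, 8, 11, 12} ∩ {7, 8, 10, 12, 13} = {7, 8, 12}
… ∩ ⟦wooden⟧ = {7, 8, 12} ∩ {3, 5, 6, 8, 11, 12} = {8, 12}
So ⟦blue wooden card below 3⟧ = {8, 12}.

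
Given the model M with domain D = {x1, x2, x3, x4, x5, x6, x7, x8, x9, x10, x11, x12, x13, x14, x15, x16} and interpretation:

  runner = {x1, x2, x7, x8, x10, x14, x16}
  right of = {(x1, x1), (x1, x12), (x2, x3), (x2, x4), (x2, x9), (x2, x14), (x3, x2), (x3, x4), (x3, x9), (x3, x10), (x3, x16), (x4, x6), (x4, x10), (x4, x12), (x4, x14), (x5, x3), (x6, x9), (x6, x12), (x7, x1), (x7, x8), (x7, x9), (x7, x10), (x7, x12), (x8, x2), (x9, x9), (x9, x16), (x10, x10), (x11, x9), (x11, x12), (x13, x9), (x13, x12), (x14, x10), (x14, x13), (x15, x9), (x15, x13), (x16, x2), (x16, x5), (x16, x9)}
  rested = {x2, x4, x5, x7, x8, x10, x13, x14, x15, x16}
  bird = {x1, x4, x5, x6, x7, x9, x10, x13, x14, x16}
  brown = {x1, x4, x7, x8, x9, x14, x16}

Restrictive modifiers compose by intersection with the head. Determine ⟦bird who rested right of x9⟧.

⟦who rested⟧ = ⟦rested⟧ = {x2, x4, x5, x7, x8, x10, x13, x14, x15, x16}
⟦right of x9⟧ = {x : ⟨x, x9⟩ ∈ ⟦right of⟧} = {x2, x3, x6, x7, x9, x11, x13, x15, x16}
⟦bird⟧ = {x1, x4, x5, x6, x7, x9, x10, x13, x14, x16}
… ∩ ⟦who rested⟧ = {x1, x4, x5, x6, x7, x9, x10, x13, x14, x16} ∩ {x2, x4, x5, x7, x8, x10, x13, x14, x15, x16} = {x4, x5, x7, x10, x13, x14, x16}
… ∩ ⟦right of x9⟧ = {x4, x5, x7, x10, x13, x14, x16} ∩ {x2, x3, x6, x7, x9, x11, x13, x15, x16} = {x7, x13, x16}
So ⟦bird who rested right of x9⟧ = {x7, x13, x16}.

{x7, x13, x16}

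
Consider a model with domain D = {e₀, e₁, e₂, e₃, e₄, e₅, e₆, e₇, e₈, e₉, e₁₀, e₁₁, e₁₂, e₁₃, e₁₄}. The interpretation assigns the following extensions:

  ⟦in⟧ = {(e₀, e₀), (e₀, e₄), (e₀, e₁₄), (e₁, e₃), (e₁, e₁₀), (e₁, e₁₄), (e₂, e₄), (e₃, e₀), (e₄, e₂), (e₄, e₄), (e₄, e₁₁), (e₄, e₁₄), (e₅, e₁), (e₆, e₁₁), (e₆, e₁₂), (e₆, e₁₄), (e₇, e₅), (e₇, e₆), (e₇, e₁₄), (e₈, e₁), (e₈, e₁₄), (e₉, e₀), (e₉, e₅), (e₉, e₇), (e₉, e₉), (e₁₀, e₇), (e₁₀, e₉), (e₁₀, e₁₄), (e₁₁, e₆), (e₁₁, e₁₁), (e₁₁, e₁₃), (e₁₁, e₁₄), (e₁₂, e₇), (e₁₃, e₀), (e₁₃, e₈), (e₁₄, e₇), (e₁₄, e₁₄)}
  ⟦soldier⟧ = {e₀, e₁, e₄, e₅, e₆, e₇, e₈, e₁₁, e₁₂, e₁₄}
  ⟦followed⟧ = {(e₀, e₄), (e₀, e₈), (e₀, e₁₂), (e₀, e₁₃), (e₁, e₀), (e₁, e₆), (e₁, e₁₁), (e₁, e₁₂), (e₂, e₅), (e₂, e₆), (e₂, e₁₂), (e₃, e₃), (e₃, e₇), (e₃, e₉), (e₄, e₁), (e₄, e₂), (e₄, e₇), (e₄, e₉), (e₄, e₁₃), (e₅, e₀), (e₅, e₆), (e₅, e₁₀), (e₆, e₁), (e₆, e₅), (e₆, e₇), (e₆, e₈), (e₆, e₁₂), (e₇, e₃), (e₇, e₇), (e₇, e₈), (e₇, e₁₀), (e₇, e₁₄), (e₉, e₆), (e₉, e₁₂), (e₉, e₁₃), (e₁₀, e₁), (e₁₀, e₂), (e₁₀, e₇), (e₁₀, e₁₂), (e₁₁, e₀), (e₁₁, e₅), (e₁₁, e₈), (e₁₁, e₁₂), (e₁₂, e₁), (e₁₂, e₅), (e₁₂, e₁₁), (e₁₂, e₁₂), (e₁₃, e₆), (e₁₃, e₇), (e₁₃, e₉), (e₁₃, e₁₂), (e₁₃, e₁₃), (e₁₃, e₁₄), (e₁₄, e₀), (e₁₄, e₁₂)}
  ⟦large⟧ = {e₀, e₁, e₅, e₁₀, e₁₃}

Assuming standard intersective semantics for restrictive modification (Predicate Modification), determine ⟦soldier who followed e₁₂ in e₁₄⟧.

⟦who followed e₁₂⟧ = {x : ⟨x, e₁₂⟩ ∈ ⟦followed⟧} = {e₀, e₁, e₂, e₆, e₉, e₁₀, e₁₁, e₁₂, e₁₃, e₁₄}
⟦in e₁₄⟧ = {x : ⟨x, e₁₄⟩ ∈ ⟦in⟧} = {e₀, e₁, e₄, e₆, e₇, e₈, e₁₀, e₁₁, e₁₄}
⟦soldier⟧ = {e₀, e₁, e₄, e₅, e₆, e₇, e₈, e₁₁, e₁₂, e₁₄}
… ∩ ⟦who followed e₁₂⟧ = {e₀, e₁, e₄, e₅, e₆, e₇, e₈, e₁₁, e₁₂, e₁₄} ∩ {e₀, e₁, e₂, e₆, e₉, e₁₀, e₁₁, e₁₂, e₁₃, e₁₄} = {e₀, e₁, e₆, e₁₁, e₁₂, e₁₄}
… ∩ ⟦in e₁₄⟧ = {e₀, e₁, e₆, e₁₁, e₁₂, e₁₄} ∩ {e₀, e₁, e₄, e₆, e₇, e₈, e₁₀, e₁₁, e₁₄} = {e₀, e₁, e₆, e₁₁, e₁₄}
So ⟦soldier who followed e₁₂ in e₁₄⟧ = {e₀, e₁, e₆, e₁₁, e₁₄}.

{e₀, e₁, e₆, e₁₁, e₁₄}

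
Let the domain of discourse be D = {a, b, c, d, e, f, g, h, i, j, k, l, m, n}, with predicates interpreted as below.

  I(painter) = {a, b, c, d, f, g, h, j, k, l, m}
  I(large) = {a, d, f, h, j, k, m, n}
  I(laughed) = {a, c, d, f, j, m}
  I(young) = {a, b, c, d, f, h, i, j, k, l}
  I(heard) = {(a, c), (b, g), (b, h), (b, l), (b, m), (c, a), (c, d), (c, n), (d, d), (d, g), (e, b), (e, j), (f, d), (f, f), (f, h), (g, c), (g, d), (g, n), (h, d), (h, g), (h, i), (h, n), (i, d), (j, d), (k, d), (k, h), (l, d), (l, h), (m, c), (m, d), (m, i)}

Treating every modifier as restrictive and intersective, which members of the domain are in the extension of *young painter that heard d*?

⟦that heard d⟧ = {x : ⟨x, d⟩ ∈ ⟦heard⟧} = {c, d, f, g, h, i, j, k, l, m}
⟦painter⟧ = {a, b, c, d, f, g, h, j, k, l, m}
… ∩ ⟦that heard d⟧ = {a, b, c, d, f, g, h, j, k, l, m} ∩ {c, d, f, g, h, i, j, k, l, m} = {c, d, f, g, h, j, k, l, m}
… ∩ ⟦young⟧ = {c, d, f, g, h, j, k, l, m} ∩ {a, b, c, d, f, h, i, j, k, l} = {c, d, f, h, j, k, l}
So ⟦young painter that heard d⟧ = {c, d, f, h, j, k, l}.

{c, d, f, h, j, k, l}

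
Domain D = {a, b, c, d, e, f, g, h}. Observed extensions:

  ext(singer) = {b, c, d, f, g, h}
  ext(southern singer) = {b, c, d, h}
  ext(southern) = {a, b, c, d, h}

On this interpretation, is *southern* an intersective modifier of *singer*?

yes

⟦southern⟧ ∩ ⟦singer⟧ = {a, b, c, d, h} ∩ {b, c, d, f, g, h} = {b, c, d, h}
Observed ⟦southern singer⟧ = {b, c, d, h}.
These coincide, so the modifier is intersective here.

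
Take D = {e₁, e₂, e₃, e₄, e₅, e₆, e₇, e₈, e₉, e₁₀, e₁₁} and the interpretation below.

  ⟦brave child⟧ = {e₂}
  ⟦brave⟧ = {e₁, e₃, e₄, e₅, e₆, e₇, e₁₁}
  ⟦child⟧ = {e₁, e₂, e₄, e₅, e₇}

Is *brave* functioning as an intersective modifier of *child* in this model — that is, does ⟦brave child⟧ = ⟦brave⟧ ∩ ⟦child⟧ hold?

⟦brave⟧ ∩ ⟦child⟧ = {e₁, e₃, e₄, e₅, e₆, e₇, e₁₁} ∩ {e₁, e₂, e₄, e₅, e₇} = {e₁, e₄, e₅, e₇}
Observed ⟦brave child⟧ = {e₂}.
These differ, so the modifier is not intersective in this model.

no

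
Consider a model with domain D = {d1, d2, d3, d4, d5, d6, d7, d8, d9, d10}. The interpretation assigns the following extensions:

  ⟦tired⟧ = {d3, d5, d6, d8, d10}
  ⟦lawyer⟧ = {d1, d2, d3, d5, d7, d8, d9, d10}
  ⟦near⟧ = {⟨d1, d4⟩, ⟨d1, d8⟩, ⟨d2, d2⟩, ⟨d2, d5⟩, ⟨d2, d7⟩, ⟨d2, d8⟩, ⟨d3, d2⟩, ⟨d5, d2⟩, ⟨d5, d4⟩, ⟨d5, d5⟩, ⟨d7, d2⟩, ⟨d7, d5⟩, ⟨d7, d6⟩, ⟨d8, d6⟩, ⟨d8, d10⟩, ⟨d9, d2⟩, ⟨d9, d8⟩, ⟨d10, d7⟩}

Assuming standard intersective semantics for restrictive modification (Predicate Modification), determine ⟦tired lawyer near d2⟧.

{d3, d5}

⟦near d2⟧ = {x : ⟨x, d2⟩ ∈ ⟦near⟧} = {d2, d3, d5, d7, d9}
⟦lawyer⟧ = {d1, d2, d3, d5, d7, d8, d9, d10}
… ∩ ⟦near d2⟧ = {d1, d2, d3, d5, d7, d8, d9, d10} ∩ {d2, d3, d5, d7, d9} = {d2, d3, d5, d7, d9}
… ∩ ⟦tired⟧ = {d2, d3, d5, d7, d9} ∩ {d3, d5, d6, d8, d10} = {d3, d5}
So ⟦tired lawyer near d2⟧ = {d3, d5}.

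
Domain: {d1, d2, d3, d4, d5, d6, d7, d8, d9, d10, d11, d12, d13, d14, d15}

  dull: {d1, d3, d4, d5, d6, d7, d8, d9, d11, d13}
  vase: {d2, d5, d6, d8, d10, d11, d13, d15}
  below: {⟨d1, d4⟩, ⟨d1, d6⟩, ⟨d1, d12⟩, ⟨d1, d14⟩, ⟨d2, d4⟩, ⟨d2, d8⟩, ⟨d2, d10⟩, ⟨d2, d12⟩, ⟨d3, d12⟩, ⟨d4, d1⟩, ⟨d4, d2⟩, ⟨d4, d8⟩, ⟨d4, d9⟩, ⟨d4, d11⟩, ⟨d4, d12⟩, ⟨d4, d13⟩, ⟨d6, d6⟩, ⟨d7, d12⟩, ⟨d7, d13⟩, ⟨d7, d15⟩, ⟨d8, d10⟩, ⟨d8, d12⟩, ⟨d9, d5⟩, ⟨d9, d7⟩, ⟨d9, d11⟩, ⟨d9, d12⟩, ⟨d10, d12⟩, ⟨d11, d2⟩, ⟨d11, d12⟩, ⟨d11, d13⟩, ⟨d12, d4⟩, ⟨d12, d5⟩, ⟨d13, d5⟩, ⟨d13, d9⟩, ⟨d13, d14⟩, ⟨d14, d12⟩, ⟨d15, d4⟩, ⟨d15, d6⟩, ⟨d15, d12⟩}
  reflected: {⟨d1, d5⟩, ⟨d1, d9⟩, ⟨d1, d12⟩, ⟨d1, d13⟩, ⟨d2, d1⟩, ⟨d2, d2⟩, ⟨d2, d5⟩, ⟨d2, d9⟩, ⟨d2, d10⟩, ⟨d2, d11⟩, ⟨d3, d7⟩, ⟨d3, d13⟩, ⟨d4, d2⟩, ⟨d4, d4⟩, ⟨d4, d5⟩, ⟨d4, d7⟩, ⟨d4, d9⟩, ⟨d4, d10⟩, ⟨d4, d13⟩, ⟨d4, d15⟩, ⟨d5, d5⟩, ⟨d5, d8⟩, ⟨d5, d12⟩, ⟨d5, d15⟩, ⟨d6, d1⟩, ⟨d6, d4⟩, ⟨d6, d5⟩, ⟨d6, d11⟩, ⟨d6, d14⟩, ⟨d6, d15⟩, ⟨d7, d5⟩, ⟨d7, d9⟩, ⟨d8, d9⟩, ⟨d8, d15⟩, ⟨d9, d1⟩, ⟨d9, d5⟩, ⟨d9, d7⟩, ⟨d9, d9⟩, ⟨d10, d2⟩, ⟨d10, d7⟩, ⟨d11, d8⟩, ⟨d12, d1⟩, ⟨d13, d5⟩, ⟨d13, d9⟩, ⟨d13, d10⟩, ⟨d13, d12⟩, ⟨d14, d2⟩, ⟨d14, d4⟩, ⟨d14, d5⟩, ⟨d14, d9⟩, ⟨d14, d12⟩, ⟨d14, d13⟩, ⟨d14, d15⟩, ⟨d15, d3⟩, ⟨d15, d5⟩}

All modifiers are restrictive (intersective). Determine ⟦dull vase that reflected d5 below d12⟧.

⟦that reflected d5⟧ = {x : ⟨x, d5⟩ ∈ ⟦reflected⟧} = {d1, d2, d4, d5, d6, d7, d9, d13, d14, d15}
⟦below d12⟧ = {x : ⟨x, d12⟩ ∈ ⟦below⟧} = {d1, d2, d3, d4, d7, d8, d9, d10, d11, d14, d15}
⟦vase⟧ = {d2, d5, d6, d8, d10, d11, d13, d15}
… ∩ ⟦that reflected d5⟧ = {d2, d5, d6, d8, d10, d11, d13, d15} ∩ {d1, d2, d4, d5, d6, d7, d9, d13, d14, d15} = {d2, d5, d6, d13, d15}
… ∩ ⟦below d12⟧ = {d2, d5, d6, d13, d15} ∩ {d1, d2, d3, d4, d7, d8, d9, d10, d11, d14, d15} = {d2, d15}
… ∩ ⟦dull⟧ = {d2, d15} ∩ {d1, d3, d4, d5, d6, d7, d8, d9, d11, d13} = ∅
So ⟦dull vase that reflected d5 below d12⟧ = { }.

{ }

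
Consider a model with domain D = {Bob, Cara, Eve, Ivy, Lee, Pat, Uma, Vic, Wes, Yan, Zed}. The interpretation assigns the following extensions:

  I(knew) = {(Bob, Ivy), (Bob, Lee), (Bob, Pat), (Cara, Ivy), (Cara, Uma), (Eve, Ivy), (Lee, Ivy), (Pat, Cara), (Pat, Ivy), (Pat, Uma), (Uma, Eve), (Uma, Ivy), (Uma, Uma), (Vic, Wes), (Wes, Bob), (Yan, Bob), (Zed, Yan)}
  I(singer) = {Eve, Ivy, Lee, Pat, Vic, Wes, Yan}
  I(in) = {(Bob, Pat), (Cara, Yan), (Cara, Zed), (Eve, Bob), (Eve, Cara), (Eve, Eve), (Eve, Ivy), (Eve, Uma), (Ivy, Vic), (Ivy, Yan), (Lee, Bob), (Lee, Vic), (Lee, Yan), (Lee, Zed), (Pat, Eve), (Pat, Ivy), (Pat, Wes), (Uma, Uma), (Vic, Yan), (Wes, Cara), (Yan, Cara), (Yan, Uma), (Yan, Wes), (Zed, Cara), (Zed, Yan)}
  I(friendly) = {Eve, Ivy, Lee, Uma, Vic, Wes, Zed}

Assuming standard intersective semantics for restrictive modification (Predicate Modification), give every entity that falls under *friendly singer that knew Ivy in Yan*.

{Lee}

⟦that knew Ivy⟧ = {x : ⟨x, Ivy⟩ ∈ ⟦knew⟧} = {Bob, Cara, Eve, Lee, Pat, Uma}
⟦in Yan⟧ = {x : ⟨x, Yan⟩ ∈ ⟦in⟧} = {Cara, Ivy, Lee, Vic, Zed}
⟦singer⟧ = {Eve, Ivy, Lee, Pat, Vic, Wes, Yan}
… ∩ ⟦that knew Ivy⟧ = {Eve, Ivy, Lee, Pat, Vic, Wes, Yan} ∩ {Bob, Cara, Eve, Lee, Pat, Uma} = {Eve, Lee, Pat}
… ∩ ⟦in Yan⟧ = {Eve, Lee, Pat} ∩ {Cara, Ivy, Lee, Vic, Zed} = {Lee}
… ∩ ⟦friendly⟧ = {Lee} ∩ {Eve, Ivy, Lee, Uma, Vic, Wes, Zed} = {Lee}
So ⟦friendly singer that knew Ivy in Yan⟧ = {Lee}.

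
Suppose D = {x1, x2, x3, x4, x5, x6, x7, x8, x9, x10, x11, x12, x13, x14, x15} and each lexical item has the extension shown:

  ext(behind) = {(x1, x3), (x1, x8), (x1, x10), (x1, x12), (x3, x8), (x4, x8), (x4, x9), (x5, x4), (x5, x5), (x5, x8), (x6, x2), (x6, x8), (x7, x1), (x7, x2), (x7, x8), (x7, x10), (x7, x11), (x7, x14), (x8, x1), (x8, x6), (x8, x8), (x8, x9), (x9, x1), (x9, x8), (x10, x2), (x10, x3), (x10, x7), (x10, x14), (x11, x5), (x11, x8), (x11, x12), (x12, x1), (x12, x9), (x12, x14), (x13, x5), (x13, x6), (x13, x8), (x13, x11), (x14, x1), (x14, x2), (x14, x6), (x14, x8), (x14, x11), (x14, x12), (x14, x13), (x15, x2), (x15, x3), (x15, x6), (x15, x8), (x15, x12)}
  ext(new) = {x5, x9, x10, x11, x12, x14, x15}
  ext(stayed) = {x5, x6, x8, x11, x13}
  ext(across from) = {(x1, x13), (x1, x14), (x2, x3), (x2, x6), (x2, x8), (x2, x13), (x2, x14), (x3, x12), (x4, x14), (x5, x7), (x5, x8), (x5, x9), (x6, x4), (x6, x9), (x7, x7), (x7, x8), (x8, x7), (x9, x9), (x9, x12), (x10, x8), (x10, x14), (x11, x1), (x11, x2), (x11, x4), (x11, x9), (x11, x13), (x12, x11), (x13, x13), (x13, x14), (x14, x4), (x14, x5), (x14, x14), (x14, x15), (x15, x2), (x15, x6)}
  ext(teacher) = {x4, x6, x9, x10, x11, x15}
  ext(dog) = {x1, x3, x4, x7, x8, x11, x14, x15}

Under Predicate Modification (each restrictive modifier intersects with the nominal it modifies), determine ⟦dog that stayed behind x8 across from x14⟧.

{ }

⟦that stayed⟧ = ⟦stayed⟧ = {x5, x6, x8, x11, x13}
⟦behind x8⟧ = {x : ⟨x, x8⟩ ∈ ⟦behind⟧} = {x1, x3, x4, x5, x6, x7, x8, x9, x11, x13, x14, x15}
⟦across from x14⟧ = {x : ⟨x, x14⟩ ∈ ⟦across from⟧} = {x1, x2, x4, x10, x13, x14}
⟦dog⟧ = {x1, x3, x4, x7, x8, x11, x14, x15}
… ∩ ⟦that stayed⟧ = {x1, x3, x4, x7, x8, x11, x14, x15} ∩ {x5, x6, x8, x11, x13} = {x8, x11}
… ∩ ⟦behind x8⟧ = {x8, x11} ∩ {x1, x3, x4, x5, x6, x7, x8, x9, x11, x13, x14, x15} = {x8, x11}
… ∩ ⟦across from x14⟧ = {x8, x11} ∩ {x1, x2, x4, x10, x13, x14} = ∅
So ⟦dog that stayed behind x8 across from x14⟧ = { }.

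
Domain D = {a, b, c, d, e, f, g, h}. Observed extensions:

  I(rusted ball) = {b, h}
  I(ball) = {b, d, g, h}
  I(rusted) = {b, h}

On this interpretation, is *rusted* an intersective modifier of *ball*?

⟦rusted⟧ ∩ ⟦ball⟧ = {b, h} ∩ {b, d, g, h} = {b, h}
Observed ⟦rusted ball⟧ = {b, h}.
These coincide, so the modifier is intersective here.

yes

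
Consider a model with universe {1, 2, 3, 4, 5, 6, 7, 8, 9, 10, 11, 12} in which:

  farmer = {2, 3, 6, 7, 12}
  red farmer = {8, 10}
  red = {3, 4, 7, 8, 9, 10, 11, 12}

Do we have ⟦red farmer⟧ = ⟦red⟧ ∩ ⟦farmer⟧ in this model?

⟦red⟧ ∩ ⟦farmer⟧ = {3, 4, 7, 8, 9, 10, 11, 12} ∩ {2, 3, 6, 7, 12} = {3, 7, 12}
Observed ⟦red farmer⟧ = {8, 10}.
These differ, so the modifier is not intersective in this model.

no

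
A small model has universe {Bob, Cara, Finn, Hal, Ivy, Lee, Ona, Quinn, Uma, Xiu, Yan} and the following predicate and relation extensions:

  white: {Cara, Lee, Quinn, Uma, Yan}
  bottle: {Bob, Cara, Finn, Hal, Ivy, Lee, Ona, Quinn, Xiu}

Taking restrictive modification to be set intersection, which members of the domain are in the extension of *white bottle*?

{Cara, Lee, Quinn}

⟦bottle⟧ = {Bob, Cara, Finn, Hal, Ivy, Lee, Ona, Quinn, Xiu}
… ∩ ⟦white⟧ = {Bob, Cara, Finn, Hal, Ivy, Lee, Ona, Quinn, Xiu} ∩ {Cara, Lee, Quinn, Uma, Yan} = {Cara, Lee, Quinn}
So ⟦white bottle⟧ = {Cara, Lee, Quinn}.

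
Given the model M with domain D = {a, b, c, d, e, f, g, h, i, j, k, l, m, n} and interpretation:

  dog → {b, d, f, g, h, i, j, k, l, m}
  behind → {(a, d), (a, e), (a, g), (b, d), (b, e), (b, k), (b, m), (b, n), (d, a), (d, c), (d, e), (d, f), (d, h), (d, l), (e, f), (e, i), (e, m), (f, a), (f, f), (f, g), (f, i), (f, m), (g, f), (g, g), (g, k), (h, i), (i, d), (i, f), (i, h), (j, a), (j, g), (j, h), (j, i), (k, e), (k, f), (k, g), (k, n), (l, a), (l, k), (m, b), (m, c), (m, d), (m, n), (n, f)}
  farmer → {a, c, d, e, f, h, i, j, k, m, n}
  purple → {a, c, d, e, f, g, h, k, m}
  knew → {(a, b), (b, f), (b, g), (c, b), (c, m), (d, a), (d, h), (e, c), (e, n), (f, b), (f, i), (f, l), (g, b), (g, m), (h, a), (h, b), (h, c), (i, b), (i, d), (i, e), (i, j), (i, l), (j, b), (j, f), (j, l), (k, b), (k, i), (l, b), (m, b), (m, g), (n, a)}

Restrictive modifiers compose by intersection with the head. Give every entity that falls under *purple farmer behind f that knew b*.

{f, k}

⟦behind f⟧ = {x : ⟨x, f⟩ ∈ ⟦behind⟧} = {d, e, f, g, i, k, n}
⟦that knew b⟧ = {x : ⟨x, b⟩ ∈ ⟦knew⟧} = {a, c, f, g, h, i, j, k, l, m}
⟦farmer⟧ = {a, c, d, e, f, h, i, j, k, m, n}
… ∩ ⟦behind f⟧ = {a, c, d, e, f, h, i, j, k, m, n} ∩ {d, e, f, g, i, k, n} = {d, e, f, i, k, n}
… ∩ ⟦that knew b⟧ = {d, e, f, i, k, n} ∩ {a, c, f, g, h, i, j, k, l, m} = {f, i, k}
… ∩ ⟦purple⟧ = {f, i, k} ∩ {a, c, d, e, f, g, h, k, m} = {f, k}
So ⟦purple farmer behind f that knew b⟧ = {f, k}.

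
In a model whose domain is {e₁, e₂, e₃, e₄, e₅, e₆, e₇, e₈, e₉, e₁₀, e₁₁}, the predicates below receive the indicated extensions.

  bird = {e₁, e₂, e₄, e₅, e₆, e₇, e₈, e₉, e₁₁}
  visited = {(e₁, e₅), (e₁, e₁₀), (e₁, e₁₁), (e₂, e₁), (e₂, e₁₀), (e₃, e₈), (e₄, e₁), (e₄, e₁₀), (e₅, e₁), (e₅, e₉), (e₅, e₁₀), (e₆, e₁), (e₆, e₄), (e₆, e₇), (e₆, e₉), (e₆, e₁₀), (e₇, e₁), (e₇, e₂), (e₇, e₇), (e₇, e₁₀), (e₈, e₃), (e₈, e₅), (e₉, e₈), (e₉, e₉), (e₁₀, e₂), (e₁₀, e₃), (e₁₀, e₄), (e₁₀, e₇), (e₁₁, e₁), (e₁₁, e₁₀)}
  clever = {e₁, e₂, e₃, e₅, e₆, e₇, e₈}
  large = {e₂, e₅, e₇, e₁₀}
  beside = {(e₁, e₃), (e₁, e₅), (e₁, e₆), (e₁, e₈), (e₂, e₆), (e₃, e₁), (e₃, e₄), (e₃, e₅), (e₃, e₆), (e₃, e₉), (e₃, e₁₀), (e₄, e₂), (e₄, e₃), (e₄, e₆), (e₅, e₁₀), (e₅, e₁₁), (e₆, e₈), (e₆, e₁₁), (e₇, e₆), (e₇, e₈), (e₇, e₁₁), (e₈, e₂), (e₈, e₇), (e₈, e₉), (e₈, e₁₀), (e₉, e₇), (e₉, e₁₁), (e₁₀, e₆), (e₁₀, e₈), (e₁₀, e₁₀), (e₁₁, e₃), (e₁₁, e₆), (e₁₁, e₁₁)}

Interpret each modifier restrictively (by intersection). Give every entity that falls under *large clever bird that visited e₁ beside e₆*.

{e₂, e₇}

⟦that visited e₁⟧ = {x : ⟨x, e₁⟩ ∈ ⟦visited⟧} = {e₂, e₄, e₅, e₆, e₇, e₁₁}
⟦beside e₆⟧ = {x : ⟨x, e₆⟩ ∈ ⟦beside⟧} = {e₁, e₂, e₃, e₄, e₇, e₁₀, e₁₁}
⟦bird⟧ = {e₁, e₂, e₄, e₅, e₆, e₇, e₈, e₉, e₁₁}
… ∩ ⟦that visited e₁⟧ = {e₁, e₂, e₄, e₅, e₆, e₇, e₈, e₉, e₁₁} ∩ {e₂, e₄, e₅, e₆, e₇, e₁₁} = {e₂, e₄, e₅, e₆, e₇, e₁₁}
… ∩ ⟦beside e₆⟧ = {e₂, e₄, e₅, e₆, e₇, e₁₁} ∩ {e₁, e₂, e₃, e₄, e₇, e₁₀, e₁₁} = {e₂, e₄, e₇, e₁₁}
… ∩ ⟦large⟧ = {e₂, e₄, e₇, e₁₁} ∩ {e₂, e₅, e₇, e₁₀} = {e₂, e₇}
… ∩ ⟦clever⟧ = {e₂, e₇} ∩ {e₁, e₂, e₃, e₅, e₆, e₇, e₈} = {e₂, e₇}
So ⟦large clever bird that visited e₁ beside e₆⟧ = {e₂, e₇}.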